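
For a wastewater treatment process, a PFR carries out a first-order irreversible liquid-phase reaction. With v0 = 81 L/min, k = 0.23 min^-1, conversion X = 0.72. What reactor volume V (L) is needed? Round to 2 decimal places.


V = (v0/k) * ln(1/(1-X))
V = (81/0.23) * ln(1/(1-0.72))
V = 352.173913 * ln(3.571429)
V = 352.173913 * 1.272966
V = 448.31 L


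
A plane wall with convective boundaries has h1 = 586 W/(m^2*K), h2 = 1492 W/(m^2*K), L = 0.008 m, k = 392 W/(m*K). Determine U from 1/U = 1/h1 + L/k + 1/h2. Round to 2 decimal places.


1/U = 1/h1 + L/k + 1/h2
1/U = 1/586 + 0.008/392 + 1/1492
1/U = 0.0017064846 + 2.04082e-05 + 0.0006702413
1/U = 0.0023971341
U = 417.16 W/(m^2*K)


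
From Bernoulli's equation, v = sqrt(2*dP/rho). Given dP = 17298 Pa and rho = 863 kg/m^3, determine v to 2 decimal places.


v = sqrt(2*dP/rho)
v = sqrt(2*17298/863)
v = sqrt(40.088065)
v = 6.33 m/s


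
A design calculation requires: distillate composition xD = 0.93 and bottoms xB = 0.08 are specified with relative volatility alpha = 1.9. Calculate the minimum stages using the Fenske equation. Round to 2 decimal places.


N_min = ln((xD*(1-xB))/(xB*(1-xD))) / ln(alpha)
Numerator inside ln: 0.8556 / 0.0056 = 152.785714
ln(152.785714) = 5.029036
ln(alpha) = ln(1.9) = 0.641854
N_min = 5.029036 / 0.641854 = 7.84


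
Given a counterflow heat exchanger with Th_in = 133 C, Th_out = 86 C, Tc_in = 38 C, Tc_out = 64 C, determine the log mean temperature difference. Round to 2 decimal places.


dT1 = Th_in - Tc_out = 133 - 64 = 69
dT2 = Th_out - Tc_in = 86 - 38 = 48
LMTD = (dT1 - dT2) / ln(dT1/dT2)
LMTD = (69 - 48) / ln(69/48)
LMTD = 57.87 K


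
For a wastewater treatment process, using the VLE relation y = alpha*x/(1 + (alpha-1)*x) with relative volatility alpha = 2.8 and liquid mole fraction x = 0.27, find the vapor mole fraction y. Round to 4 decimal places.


y = alpha*x / (1 + (alpha-1)*x)
y = 2.8*0.27 / (1 + (2.8-1)*0.27)
y = 0.756 / (1 + 0.486)
y = 0.756 / 1.486
y = 0.5087


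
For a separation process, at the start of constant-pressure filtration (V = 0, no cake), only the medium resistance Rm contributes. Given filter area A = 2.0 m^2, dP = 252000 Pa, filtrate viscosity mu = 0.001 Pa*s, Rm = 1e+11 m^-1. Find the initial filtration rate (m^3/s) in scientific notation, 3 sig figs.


rate = A * dP / (mu * Rm)
rate = 2.0 * 252000 / (0.001 * 1e+11)
rate = 504000.0 / 1.000e+08
rate = 5.04e-03 m^3/s


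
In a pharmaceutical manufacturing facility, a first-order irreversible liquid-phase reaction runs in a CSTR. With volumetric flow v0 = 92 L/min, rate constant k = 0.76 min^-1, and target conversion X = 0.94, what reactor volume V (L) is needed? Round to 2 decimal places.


V = v0 * X / (k * (1 - X))
V = 92 * 0.94 / (0.76 * (1 - 0.94))
V = 86.48 / (0.76 * 0.06)
V = 86.48 / 0.0456
V = 1896.49 L


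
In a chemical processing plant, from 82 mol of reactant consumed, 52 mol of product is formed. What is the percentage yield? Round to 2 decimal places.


Yield = (moles product / moles consumed) * 100%
Yield = (52 / 82) * 100
Yield = 0.6341 * 100
Yield = 63.41%


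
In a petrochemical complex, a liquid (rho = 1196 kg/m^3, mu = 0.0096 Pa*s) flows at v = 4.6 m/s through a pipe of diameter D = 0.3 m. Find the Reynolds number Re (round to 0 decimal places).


Re = rho * v * D / mu
Re = 1196 * 4.6 * 0.3 / 0.0096
Re = 1650.48 / 0.0096
Re = 171925


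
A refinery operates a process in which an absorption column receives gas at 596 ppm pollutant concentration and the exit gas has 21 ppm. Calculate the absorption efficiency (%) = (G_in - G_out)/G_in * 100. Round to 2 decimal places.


Efficiency = (G_in - G_out) / G_in * 100%
Efficiency = (596 - 21) / 596 * 100
Efficiency = 575 / 596 * 100
Efficiency = 96.48%


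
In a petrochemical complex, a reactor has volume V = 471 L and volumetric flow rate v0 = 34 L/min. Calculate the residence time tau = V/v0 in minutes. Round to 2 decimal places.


tau = V / v0
tau = 471 / 34
tau = 13.85 min


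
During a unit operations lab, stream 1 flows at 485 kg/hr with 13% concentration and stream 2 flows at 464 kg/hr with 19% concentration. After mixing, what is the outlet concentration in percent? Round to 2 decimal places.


Mass balance on solute: F1*x1 + F2*x2 = F3*x3
F3 = F1 + F2 = 485 + 464 = 949 kg/hr
x3 = (F1*x1 + F2*x2)/F3
x3 = (485*0.13 + 464*0.19) / 949
x3 = 15.93%


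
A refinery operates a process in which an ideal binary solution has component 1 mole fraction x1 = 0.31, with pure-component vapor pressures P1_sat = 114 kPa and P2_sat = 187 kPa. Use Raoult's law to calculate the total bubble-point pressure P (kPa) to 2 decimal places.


P = x1*P1_sat + x2*P2_sat
x2 = 1 - x1 = 1 - 0.31 = 0.69
P = 0.31*114 + 0.69*187
P = 35.34 + 129.03
P = 164.37 kPa


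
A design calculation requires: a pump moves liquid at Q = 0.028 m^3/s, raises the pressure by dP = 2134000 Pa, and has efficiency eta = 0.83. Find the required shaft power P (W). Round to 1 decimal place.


P = Q * dP / eta
P = 0.028 * 2134000 / 0.83
P = 59752.0 / 0.83
P = 71990.4 W


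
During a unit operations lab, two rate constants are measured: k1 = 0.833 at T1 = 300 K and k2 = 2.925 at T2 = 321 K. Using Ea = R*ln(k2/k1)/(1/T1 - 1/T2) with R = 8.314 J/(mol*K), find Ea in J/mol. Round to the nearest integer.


Ea = R * ln(k2/k1) / (1/T1 - 1/T2)
ln(k2/k1) = ln(2.925/0.833) = 1.2560161
1/T1 - 1/T2 = 1/300 - 1/321 = 0.000218068536
Ea = 8.314 * 1.2560161 / 0.000218068536
Ea = 47886 J/mol


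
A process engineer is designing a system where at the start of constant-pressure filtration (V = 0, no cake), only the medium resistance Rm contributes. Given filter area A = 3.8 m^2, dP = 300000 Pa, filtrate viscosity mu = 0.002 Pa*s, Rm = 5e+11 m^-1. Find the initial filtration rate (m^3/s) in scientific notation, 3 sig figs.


rate = A * dP / (mu * Rm)
rate = 3.8 * 300000 / (0.002 * 5e+11)
rate = 1140000.0 / 1.000e+09
rate = 1.14e-03 m^3/s


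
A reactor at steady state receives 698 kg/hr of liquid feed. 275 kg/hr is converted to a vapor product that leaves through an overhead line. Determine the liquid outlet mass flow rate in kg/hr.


Steady-state mass balance on the main outlet: F_out = F_in - F_removed
F_out = 698 - 275
F_out = 423 kg/hr


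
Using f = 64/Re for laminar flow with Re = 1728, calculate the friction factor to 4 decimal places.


f = 64 / Re
f = 64 / 1728
f = 0.0370


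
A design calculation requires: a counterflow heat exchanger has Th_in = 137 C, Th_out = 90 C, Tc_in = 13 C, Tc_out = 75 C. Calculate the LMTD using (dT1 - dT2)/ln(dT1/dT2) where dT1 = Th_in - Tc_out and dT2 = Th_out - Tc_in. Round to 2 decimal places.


dT1 = Th_in - Tc_out = 137 - 75 = 62
dT2 = Th_out - Tc_in = 90 - 13 = 77
LMTD = (dT1 - dT2) / ln(dT1/dT2)
LMTD = (62 - 77) / ln(62/77)
LMTD = 69.23 K


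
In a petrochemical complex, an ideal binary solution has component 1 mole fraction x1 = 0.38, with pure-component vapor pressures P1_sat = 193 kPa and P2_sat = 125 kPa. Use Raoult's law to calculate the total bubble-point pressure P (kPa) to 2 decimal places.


P = x1*P1_sat + x2*P2_sat
x2 = 1 - x1 = 1 - 0.38 = 0.62
P = 0.38*193 + 0.62*125
P = 73.34 + 77.5
P = 150.84 kPa


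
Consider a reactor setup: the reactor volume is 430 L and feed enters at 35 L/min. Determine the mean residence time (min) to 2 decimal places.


tau = V / v0
tau = 430 / 35
tau = 12.29 min


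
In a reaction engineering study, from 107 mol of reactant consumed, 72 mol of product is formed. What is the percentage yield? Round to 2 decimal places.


Yield = (moles product / moles consumed) * 100%
Yield = (72 / 107) * 100
Yield = 0.6729 * 100
Yield = 67.29%


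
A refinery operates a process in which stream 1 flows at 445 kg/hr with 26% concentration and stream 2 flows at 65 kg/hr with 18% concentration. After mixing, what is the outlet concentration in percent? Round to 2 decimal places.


Mass balance on solute: F1*x1 + F2*x2 = F3*x3
F3 = F1 + F2 = 445 + 65 = 510 kg/hr
x3 = (F1*x1 + F2*x2)/F3
x3 = (445*0.26 + 65*0.18) / 510
x3 = 24.98%


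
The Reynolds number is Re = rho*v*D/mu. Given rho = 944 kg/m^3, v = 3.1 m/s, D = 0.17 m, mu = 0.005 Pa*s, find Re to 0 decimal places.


Re = rho * v * D / mu
Re = 944 * 3.1 * 0.17 / 0.005
Re = 497.488 / 0.005
Re = 99498


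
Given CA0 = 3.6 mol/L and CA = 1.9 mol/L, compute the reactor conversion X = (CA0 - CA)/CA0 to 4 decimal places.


X = (CA0 - CA) / CA0
X = (3.6 - 1.9) / 3.6
X = 1.7 / 3.6
X = 0.4722


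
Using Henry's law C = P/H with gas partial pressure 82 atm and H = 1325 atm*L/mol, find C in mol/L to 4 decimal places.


C = P / H
C = 82 / 1325
C = 0.0619 mol/L


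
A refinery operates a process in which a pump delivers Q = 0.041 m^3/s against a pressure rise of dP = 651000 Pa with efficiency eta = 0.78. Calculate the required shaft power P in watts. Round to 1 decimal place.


P = Q * dP / eta
P = 0.041 * 651000 / 0.78
P = 26691.0 / 0.78
P = 34219.2 W


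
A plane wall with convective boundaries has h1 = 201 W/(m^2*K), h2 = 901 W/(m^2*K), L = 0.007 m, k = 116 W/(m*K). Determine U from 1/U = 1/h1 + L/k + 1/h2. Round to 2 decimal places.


1/U = 1/h1 + L/k + 1/h2
1/U = 1/201 + 0.007/116 + 1/901
1/U = 0.0049751244 + 6.03448e-05 + 0.0011098779
1/U = 0.0061453471
U = 162.72 W/(m^2*K)


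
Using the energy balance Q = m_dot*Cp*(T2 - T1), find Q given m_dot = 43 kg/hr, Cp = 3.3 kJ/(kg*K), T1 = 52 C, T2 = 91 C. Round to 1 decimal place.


Q = m_dot * Cp * (T2 - T1)
Q = 43 * 3.3 * (91 - 52)
Q = 43 * 3.3 * 39
Q = 5534.1 kJ/hr


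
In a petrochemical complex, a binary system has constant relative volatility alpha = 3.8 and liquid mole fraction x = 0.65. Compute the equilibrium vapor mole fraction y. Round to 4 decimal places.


y = alpha*x / (1 + (alpha-1)*x)
y = 3.8*0.65 / (1 + (3.8-1)*0.65)
y = 2.47 / (1 + 1.82)
y = 2.47 / 2.82
y = 0.8759


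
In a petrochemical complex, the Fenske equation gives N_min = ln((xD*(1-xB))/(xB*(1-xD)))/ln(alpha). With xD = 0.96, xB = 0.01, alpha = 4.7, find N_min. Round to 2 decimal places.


N_min = ln((xD*(1-xB))/(xB*(1-xD))) / ln(alpha)
Numerator inside ln: 0.9504 / 0.0004 = 2376.0
ln(2376.0) = 7.773174
ln(alpha) = ln(4.7) = 1.547563
N_min = 7.773174 / 1.547563 = 5.02


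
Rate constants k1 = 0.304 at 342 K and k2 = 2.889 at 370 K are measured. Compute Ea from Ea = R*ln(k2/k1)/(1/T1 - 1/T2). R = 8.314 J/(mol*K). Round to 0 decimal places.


Ea = R * ln(k2/k1) / (1/T1 - 1/T2)
ln(k2/k1) = ln(2.889/0.304) = 2.251638
1/T1 - 1/T2 = 1/342 - 1/370 = 0.000221273905
Ea = 8.314 * 2.251638 / 0.000221273905
Ea = 84602 J/mol


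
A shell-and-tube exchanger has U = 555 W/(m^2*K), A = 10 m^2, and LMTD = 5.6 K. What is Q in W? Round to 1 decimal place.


Q = U * A * LMTD
Q = 555 * 10 * 5.6
Q = 31080.0 W


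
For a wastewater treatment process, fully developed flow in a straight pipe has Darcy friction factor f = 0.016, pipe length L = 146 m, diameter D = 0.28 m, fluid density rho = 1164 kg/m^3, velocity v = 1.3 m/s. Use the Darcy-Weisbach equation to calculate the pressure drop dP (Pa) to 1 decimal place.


dP = f * (L/D) * (rho*v^2/2)
dP = 0.016 * (146/0.28) * (1164*1.3^2/2)
L/D = 521.42857143
rho*v^2/2 = 1164*1.69/2 = 983.58
dP = 0.016 * 521.42857143 * 983.58
dP = 8205.9 Pa


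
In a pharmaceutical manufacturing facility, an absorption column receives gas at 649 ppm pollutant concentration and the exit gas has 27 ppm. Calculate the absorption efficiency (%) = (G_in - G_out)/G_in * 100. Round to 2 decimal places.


Efficiency = (G_in - G_out) / G_in * 100%
Efficiency = (649 - 27) / 649 * 100
Efficiency = 622 / 649 * 100
Efficiency = 95.84%


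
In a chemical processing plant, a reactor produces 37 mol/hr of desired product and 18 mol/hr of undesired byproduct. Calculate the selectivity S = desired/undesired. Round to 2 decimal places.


S = desired product rate / undesired product rate
S = 37 / 18
S = 2.06


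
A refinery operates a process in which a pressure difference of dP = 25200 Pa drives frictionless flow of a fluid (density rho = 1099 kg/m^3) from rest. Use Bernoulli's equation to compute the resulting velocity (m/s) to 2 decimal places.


v = sqrt(2*dP/rho)
v = sqrt(2*25200/1099)
v = sqrt(45.859873)
v = 6.77 m/s


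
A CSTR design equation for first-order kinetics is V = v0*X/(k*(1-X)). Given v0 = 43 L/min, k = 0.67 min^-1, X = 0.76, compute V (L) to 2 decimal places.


V = v0 * X / (k * (1 - X))
V = 43 * 0.76 / (0.67 * (1 - 0.76))
V = 32.68 / (0.67 * 0.24)
V = 32.68 / 0.1608
V = 203.23 L


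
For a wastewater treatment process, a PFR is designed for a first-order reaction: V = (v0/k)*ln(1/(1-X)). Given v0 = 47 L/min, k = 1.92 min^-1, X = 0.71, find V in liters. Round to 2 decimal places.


V = (v0/k) * ln(1/(1-X))
V = (47/1.92) * ln(1/(1-0.71))
V = 24.479167 * ln(3.448276)
V = 24.479167 * 1.237874
V = 30.30 L


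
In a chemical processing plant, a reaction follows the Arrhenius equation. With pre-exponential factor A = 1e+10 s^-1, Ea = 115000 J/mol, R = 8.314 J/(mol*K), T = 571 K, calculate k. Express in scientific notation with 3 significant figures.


k = A * exp(-Ea/(R*T))
k = 1e+10 * exp(-115000 / (8.314 * 571))
k = 1e+10 * exp(-24.224327)
k = 3.02e-01


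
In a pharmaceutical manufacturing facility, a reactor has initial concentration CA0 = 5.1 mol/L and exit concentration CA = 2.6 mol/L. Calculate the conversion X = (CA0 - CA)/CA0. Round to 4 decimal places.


X = (CA0 - CA) / CA0
X = (5.1 - 2.6) / 5.1
X = 2.5 / 5.1
X = 0.4902


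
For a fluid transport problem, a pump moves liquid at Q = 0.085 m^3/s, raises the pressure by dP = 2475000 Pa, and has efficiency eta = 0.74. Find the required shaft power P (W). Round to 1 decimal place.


P = Q * dP / eta
P = 0.085 * 2475000 / 0.74
P = 210375.0 / 0.74
P = 284290.5 W


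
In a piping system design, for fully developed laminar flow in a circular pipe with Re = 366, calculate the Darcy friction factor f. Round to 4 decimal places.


f = 64 / Re
f = 64 / 366
f = 0.1749


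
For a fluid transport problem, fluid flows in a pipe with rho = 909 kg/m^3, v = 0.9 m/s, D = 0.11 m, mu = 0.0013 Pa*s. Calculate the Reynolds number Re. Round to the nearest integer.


Re = rho * v * D / mu
Re = 909 * 0.9 * 0.11 / 0.0013
Re = 89.991 / 0.0013
Re = 69224


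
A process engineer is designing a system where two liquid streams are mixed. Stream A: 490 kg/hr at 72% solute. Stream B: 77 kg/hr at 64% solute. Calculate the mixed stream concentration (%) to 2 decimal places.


Mass balance on solute: F1*x1 + F2*x2 = F3*x3
F3 = F1 + F2 = 490 + 77 = 567 kg/hr
x3 = (F1*x1 + F2*x2)/F3
x3 = (490*0.72 + 77*0.64) / 567
x3 = 70.91%


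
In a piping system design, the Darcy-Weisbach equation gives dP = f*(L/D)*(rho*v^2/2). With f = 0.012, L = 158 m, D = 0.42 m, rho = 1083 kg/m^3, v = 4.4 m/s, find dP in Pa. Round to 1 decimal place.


dP = f * (L/D) * (rho*v^2/2)
dP = 0.012 * (158/0.42) * (1083*4.4^2/2)
L/D = 376.19047619
rho*v^2/2 = 1083*19.36/2 = 10483.44
dP = 0.012 * 376.19047619 * 10483.44
dP = 47325.2 Pa


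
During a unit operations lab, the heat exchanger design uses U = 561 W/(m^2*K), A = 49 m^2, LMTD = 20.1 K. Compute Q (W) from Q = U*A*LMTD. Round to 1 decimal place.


Q = U * A * LMTD
Q = 561 * 49 * 20.1
Q = 552528.9 W


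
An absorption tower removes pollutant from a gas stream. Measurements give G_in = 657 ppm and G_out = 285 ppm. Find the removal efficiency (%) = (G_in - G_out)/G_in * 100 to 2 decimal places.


Efficiency = (G_in - G_out) / G_in * 100%
Efficiency = (657 - 285) / 657 * 100
Efficiency = 372 / 657 * 100
Efficiency = 56.62%


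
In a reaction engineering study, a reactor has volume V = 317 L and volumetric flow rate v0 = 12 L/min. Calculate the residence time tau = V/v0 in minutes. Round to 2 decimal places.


tau = V / v0
tau = 317 / 12
tau = 26.42 min


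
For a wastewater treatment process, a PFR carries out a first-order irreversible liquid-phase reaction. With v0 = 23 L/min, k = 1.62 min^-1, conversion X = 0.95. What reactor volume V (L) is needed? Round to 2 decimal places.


V = (v0/k) * ln(1/(1-X))
V = (23/1.62) * ln(1/(1-0.95))
V = 14.197531 * ln(20.0)
V = 14.197531 * 2.995732
V = 42.53 L


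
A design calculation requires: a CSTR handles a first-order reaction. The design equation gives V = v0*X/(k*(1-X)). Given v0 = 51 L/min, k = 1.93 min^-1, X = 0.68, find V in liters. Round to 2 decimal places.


V = v0 * X / (k * (1 - X))
V = 51 * 0.68 / (1.93 * (1 - 0.68))
V = 34.68 / (1.93 * 0.32)
V = 34.68 / 0.6176
V = 56.15 L


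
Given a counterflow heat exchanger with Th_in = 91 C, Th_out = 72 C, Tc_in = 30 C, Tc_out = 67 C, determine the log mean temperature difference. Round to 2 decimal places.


dT1 = Th_in - Tc_out = 91 - 67 = 24
dT2 = Th_out - Tc_in = 72 - 30 = 42
LMTD = (dT1 - dT2) / ln(dT1/dT2)
LMTD = (24 - 42) / ln(24/42)
LMTD = 32.16 K


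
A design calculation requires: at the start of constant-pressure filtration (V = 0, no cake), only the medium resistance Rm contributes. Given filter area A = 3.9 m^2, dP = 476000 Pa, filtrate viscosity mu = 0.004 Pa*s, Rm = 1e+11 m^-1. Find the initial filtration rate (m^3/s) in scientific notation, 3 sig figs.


rate = A * dP / (mu * Rm)
rate = 3.9 * 476000 / (0.004 * 1e+11)
rate = 1856400.0 / 4.000e+08
rate = 4.64e-03 m^3/s


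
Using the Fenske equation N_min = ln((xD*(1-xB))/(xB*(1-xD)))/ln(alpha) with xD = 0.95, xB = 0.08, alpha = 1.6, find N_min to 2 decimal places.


N_min = ln((xD*(1-xB))/(xB*(1-xD))) / ln(alpha)
Numerator inside ln: 0.874 / 0.004 = 218.5
ln(218.5) = 5.386786
ln(alpha) = ln(1.6) = 0.470004
N_min = 5.386786 / 0.470004 = 11.46


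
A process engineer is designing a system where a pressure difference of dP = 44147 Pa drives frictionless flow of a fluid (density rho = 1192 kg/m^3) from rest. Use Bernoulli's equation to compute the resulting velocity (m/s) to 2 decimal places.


v = sqrt(2*dP/rho)
v = sqrt(2*44147/1192)
v = sqrt(74.072148)
v = 8.61 m/s


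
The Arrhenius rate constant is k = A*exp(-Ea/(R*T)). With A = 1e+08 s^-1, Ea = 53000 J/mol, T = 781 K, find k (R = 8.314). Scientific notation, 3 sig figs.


k = A * exp(-Ea/(R*T))
k = 1e+08 * exp(-53000 / (8.314 * 781))
k = 1e+08 * exp(-8.162343)
k = 2.85e+04


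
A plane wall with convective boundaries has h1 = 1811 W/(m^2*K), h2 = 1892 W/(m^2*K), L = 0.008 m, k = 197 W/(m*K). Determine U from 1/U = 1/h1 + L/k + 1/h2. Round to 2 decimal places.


1/U = 1/h1 + L/k + 1/h2
1/U = 1/1811 + 0.008/197 + 1/1892
1/U = 0.0005521811 + 4.06091e-05 + 0.0005285412
1/U = 0.0011213314
U = 891.80 W/(m^2*K)


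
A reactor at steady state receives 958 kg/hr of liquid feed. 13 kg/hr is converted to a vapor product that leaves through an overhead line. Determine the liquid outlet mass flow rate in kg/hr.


Steady-state mass balance on the main outlet: F_out = F_in - F_removed
F_out = 958 - 13
F_out = 945 kg/hr


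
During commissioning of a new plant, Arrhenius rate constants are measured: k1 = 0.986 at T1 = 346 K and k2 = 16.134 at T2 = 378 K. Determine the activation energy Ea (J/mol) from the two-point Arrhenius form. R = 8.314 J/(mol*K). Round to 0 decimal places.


Ea = R * ln(k2/k1) / (1/T1 - 1/T2)
ln(k2/k1) = ln(16.134/0.986) = 2.7950278
1/T1 - 1/T2 = 1/346 - 1/378 = 0.000244670765
Ea = 8.314 * 2.7950278 / 0.000244670765
Ea = 94976 J/mol


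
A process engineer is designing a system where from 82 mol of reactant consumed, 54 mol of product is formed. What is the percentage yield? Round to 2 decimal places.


Yield = (moles product / moles consumed) * 100%
Yield = (54 / 82) * 100
Yield = 0.6585 * 100
Yield = 65.85%


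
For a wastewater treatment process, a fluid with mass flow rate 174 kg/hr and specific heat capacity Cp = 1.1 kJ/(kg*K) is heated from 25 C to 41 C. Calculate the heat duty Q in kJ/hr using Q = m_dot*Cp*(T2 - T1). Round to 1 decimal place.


Q = m_dot * Cp * (T2 - T1)
Q = 174 * 1.1 * (41 - 25)
Q = 174 * 1.1 * 16
Q = 3062.4 kJ/hr


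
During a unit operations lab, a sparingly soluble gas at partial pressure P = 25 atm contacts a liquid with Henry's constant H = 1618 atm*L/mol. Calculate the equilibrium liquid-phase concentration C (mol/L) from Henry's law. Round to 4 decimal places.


C = P / H
C = 25 / 1618
C = 0.0155 mol/L


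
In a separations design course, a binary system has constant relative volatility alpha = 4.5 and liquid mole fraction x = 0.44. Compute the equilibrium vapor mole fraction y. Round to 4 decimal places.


y = alpha*x / (1 + (alpha-1)*x)
y = 4.5*0.44 / (1 + (4.5-1)*0.44)
y = 1.98 / (1 + 1.54)
y = 1.98 / 2.54
y = 0.7795


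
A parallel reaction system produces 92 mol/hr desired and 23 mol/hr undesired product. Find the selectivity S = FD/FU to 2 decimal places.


S = desired product rate / undesired product rate
S = 92 / 23
S = 4.00


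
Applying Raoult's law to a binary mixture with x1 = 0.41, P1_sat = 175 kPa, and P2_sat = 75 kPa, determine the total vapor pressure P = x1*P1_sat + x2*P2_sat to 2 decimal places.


P = x1*P1_sat + x2*P2_sat
x2 = 1 - x1 = 1 - 0.41 = 0.59
P = 0.41*175 + 0.59*75
P = 71.75 + 44.25
P = 116.00 kPa


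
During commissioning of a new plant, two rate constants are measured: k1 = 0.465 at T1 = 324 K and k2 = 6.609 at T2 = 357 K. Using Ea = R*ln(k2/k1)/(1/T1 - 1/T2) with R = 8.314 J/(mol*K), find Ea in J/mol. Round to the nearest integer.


Ea = R * ln(k2/k1) / (1/T1 - 1/T2)
ln(k2/k1) = ln(6.609/0.465) = 2.6541502
1/T1 - 1/T2 = 1/324 - 1/357 = 0.000285299305
Ea = 8.314 * 2.6541502 / 0.000285299305
Ea = 77345 J/mol


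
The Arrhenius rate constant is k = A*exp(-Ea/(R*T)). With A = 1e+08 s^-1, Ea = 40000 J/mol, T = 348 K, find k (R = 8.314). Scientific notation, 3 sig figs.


k = A * exp(-Ea/(R*T))
k = 1e+08 * exp(-40000 / (8.314 * 348))
k = 1e+08 * exp(-13.825178)
k = 9.90e+01


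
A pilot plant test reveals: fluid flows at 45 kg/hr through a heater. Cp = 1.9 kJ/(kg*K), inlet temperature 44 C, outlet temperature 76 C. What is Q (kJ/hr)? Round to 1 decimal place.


Q = m_dot * Cp * (T2 - T1)
Q = 45 * 1.9 * (76 - 44)
Q = 45 * 1.9 * 32
Q = 2736.0 kJ/hr


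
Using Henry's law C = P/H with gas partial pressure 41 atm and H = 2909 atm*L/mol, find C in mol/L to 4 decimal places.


C = P / H
C = 41 / 2909
C = 0.0141 mol/L


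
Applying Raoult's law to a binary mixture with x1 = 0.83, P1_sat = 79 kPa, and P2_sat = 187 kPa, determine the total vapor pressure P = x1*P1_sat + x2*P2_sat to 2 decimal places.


P = x1*P1_sat + x2*P2_sat
x2 = 1 - x1 = 1 - 0.83 = 0.17
P = 0.83*79 + 0.17*187
P = 65.57 + 31.79
P = 97.36 kPa


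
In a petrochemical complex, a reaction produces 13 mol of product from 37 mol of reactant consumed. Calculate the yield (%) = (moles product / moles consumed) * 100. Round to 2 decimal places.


Yield = (moles product / moles consumed) * 100%
Yield = (13 / 37) * 100
Yield = 0.3514 * 100
Yield = 35.14%


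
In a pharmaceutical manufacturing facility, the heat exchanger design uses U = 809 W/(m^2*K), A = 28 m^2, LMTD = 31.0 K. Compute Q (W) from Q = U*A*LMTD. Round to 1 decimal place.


Q = U * A * LMTD
Q = 809 * 28 * 31.0
Q = 702212.0 W


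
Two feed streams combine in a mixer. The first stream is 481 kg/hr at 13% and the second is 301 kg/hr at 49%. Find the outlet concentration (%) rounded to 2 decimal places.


Mass balance on solute: F1*x1 + F2*x2 = F3*x3
F3 = F1 + F2 = 481 + 301 = 782 kg/hr
x3 = (F1*x1 + F2*x2)/F3
x3 = (481*0.13 + 301*0.49) / 782
x3 = 26.86%


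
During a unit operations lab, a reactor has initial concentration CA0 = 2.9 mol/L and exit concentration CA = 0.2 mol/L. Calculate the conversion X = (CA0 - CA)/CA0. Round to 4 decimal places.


X = (CA0 - CA) / CA0
X = (2.9 - 0.2) / 2.9
X = 2.7 / 2.9
X = 0.9310


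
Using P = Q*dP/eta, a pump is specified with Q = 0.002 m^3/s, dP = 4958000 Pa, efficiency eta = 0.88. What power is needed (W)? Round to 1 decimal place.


P = Q * dP / eta
P = 0.002 * 4958000 / 0.88
P = 9916.0 / 0.88
P = 11268.2 W


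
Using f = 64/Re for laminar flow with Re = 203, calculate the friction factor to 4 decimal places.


f = 64 / Re
f = 64 / 203
f = 0.3153


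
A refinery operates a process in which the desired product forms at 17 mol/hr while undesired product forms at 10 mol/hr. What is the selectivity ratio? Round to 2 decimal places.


S = desired product rate / undesired product rate
S = 17 / 10
S = 1.70


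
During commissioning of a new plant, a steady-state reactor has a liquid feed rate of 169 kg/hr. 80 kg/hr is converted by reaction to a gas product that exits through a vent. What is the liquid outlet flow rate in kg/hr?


Steady-state mass balance on the main outlet: F_out = F_in - F_removed
F_out = 169 - 80
F_out = 89 kg/hr


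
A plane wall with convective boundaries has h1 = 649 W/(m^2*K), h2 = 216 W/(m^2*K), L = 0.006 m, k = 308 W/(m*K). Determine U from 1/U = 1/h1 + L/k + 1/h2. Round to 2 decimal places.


1/U = 1/h1 + L/k + 1/h2
1/U = 1/649 + 0.006/308 + 1/216
1/U = 0.001540832 + 1.94805e-05 + 0.0046296296
1/U = 0.0061899421
U = 161.55 W/(m^2*K)


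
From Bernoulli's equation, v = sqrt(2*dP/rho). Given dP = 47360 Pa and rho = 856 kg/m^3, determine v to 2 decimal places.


v = sqrt(2*dP/rho)
v = sqrt(2*47360/856)
v = sqrt(110.654206)
v = 10.52 m/s


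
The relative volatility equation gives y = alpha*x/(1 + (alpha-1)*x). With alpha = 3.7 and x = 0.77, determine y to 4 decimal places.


y = alpha*x / (1 + (alpha-1)*x)
y = 3.7*0.77 / (1 + (3.7-1)*0.77)
y = 2.849 / (1 + 2.079)
y = 2.849 / 3.079
y = 0.9253


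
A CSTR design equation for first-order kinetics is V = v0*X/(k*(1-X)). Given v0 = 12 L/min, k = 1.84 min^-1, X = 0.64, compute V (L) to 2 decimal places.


V = v0 * X / (k * (1 - X))
V = 12 * 0.64 / (1.84 * (1 - 0.64))
V = 7.68 / (1.84 * 0.36)
V = 7.68 / 0.6624
V = 11.59 L


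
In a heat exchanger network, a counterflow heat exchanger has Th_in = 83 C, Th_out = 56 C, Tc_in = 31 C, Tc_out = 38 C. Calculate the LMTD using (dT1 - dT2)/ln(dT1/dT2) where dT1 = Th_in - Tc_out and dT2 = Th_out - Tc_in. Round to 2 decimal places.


dT1 = Th_in - Tc_out = 83 - 38 = 45
dT2 = Th_out - Tc_in = 56 - 31 = 25
LMTD = (dT1 - dT2) / ln(dT1/dT2)
LMTD = (45 - 25) / ln(45/25)
LMTD = 34.03 K


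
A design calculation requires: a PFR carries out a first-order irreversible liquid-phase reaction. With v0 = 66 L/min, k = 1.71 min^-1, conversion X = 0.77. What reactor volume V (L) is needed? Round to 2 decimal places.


V = (v0/k) * ln(1/(1-X))
V = (66/1.71) * ln(1/(1-0.77))
V = 38.596491 * ln(4.347826)
V = 38.596491 * 1.469676
V = 56.72 L


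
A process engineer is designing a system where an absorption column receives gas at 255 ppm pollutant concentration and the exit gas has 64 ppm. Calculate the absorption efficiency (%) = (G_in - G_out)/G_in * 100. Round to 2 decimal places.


Efficiency = (G_in - G_out) / G_in * 100%
Efficiency = (255 - 64) / 255 * 100
Efficiency = 191 / 255 * 100
Efficiency = 74.90%


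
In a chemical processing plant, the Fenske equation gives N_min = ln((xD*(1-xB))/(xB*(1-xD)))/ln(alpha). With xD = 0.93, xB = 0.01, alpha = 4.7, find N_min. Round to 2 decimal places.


N_min = ln((xD*(1-xB))/(xB*(1-xD))) / ln(alpha)
Numerator inside ln: 0.9207 / 0.0007 = 1315.285714
ln(1315.285714) = 7.181809
ln(alpha) = ln(4.7) = 1.547563
N_min = 7.181809 / 1.547563 = 4.64


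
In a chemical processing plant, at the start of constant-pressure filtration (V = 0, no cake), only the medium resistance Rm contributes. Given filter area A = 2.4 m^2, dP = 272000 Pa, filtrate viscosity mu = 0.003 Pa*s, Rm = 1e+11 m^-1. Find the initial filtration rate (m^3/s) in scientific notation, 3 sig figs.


rate = A * dP / (mu * Rm)
rate = 2.4 * 272000 / (0.003 * 1e+11)
rate = 652800.0 / 3.000e+08
rate = 2.18e-03 m^3/s


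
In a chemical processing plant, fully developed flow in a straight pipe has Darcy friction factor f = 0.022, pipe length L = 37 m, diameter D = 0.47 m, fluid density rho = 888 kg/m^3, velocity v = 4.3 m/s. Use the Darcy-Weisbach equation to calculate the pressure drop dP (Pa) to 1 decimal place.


dP = f * (L/D) * (rho*v^2/2)
dP = 0.022 * (37/0.47) * (888*4.3^2/2)
L/D = 78.72340426
rho*v^2/2 = 888*18.49/2 = 8209.56
dP = 0.022 * 78.72340426 * 8209.56
dP = 14218.3 Pa


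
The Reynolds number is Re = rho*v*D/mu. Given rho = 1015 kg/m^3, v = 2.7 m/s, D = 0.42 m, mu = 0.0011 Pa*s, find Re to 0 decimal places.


Re = rho * v * D / mu
Re = 1015 * 2.7 * 0.42 / 0.0011
Re = 1151.01 / 0.0011
Re = 1046373


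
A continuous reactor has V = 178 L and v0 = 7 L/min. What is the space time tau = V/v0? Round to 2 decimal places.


tau = V / v0
tau = 178 / 7
tau = 25.43 min


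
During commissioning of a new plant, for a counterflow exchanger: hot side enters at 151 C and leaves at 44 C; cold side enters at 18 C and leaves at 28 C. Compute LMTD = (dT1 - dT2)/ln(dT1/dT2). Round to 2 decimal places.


dT1 = Th_in - Tc_out = 151 - 28 = 123
dT2 = Th_out - Tc_in = 44 - 18 = 26
LMTD = (dT1 - dT2) / ln(dT1/dT2)
LMTD = (123 - 26) / ln(123/26)
LMTD = 62.42 K


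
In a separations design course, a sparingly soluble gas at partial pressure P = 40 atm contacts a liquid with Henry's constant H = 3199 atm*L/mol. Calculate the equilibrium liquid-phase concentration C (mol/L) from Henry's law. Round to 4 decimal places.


C = P / H
C = 40 / 3199
C = 0.0125 mol/L


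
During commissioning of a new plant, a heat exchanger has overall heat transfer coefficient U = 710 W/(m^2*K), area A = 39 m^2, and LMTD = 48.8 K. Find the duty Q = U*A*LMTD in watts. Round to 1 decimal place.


Q = U * A * LMTD
Q = 710 * 39 * 48.8
Q = 1351272.0 W


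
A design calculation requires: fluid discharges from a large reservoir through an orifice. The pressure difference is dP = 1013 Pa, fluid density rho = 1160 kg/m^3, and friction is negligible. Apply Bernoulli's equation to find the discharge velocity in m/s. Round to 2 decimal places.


v = sqrt(2*dP/rho)
v = sqrt(2*1013/1160)
v = sqrt(1.746552)
v = 1.32 m/s


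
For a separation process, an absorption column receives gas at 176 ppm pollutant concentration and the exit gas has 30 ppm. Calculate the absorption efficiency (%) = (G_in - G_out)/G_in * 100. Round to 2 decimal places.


Efficiency = (G_in - G_out) / G_in * 100%
Efficiency = (176 - 30) / 176 * 100
Efficiency = 146 / 176 * 100
Efficiency = 82.95%


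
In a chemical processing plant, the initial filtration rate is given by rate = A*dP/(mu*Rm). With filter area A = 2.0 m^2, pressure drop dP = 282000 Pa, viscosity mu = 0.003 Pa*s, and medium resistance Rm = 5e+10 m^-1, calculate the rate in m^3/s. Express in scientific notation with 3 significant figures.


rate = A * dP / (mu * Rm)
rate = 2.0 * 282000 / (0.003 * 5e+10)
rate = 564000.0 / 1.500e+08
rate = 3.76e-03 m^3/s


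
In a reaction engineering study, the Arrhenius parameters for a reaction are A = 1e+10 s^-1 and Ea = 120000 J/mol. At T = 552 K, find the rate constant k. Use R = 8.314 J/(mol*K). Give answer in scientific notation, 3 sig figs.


k = A * exp(-Ea/(R*T))
k = 1e+10 * exp(-120000 / (8.314 * 552))
k = 1e+10 * exp(-26.147619)
k = 4.41e-02


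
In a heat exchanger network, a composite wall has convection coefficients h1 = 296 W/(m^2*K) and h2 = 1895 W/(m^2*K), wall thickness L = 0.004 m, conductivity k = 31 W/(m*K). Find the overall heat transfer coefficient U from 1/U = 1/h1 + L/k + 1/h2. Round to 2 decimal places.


1/U = 1/h1 + L/k + 1/h2
1/U = 1/296 + 0.004/31 + 1/1895
1/U = 0.0033783784 + 0.0001290323 + 0.0005277045
1/U = 0.0040351152
U = 247.82 W/(m^2*K)


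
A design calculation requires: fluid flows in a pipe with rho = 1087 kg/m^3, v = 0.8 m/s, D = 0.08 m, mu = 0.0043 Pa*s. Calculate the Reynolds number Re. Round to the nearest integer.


Re = rho * v * D / mu
Re = 1087 * 0.8 * 0.08 / 0.0043
Re = 69.568 / 0.0043
Re = 16179


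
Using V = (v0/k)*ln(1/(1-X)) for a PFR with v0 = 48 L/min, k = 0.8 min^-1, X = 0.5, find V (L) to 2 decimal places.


V = (v0/k) * ln(1/(1-X))
V = (48/0.8) * ln(1/(1-0.5))
V = 60.0 * ln(2.0)
V = 60.0 * 0.693147
V = 41.59 L


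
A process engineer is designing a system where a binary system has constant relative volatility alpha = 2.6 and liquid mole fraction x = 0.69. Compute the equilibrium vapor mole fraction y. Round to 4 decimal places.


y = alpha*x / (1 + (alpha-1)*x)
y = 2.6*0.69 / (1 + (2.6-1)*0.69)
y = 1.794 / (1 + 1.104)
y = 1.794 / 2.104
y = 0.8527


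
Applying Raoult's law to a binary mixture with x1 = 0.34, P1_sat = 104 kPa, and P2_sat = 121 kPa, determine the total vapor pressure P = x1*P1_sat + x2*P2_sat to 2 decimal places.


P = x1*P1_sat + x2*P2_sat
x2 = 1 - x1 = 1 - 0.34 = 0.66
P = 0.34*104 + 0.66*121
P = 35.36 + 79.86
P = 115.22 kPa


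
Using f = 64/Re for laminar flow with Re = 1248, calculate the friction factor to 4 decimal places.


f = 64 / Re
f = 64 / 1248
f = 0.0513


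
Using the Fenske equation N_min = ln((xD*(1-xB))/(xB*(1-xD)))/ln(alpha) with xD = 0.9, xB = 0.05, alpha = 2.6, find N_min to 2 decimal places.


N_min = ln((xD*(1-xB))/(xB*(1-xD))) / ln(alpha)
Numerator inside ln: 0.855 / 0.005 = 171.0
ln(171.0) = 5.141664
ln(alpha) = ln(2.6) = 0.955511
N_min = 5.141664 / 0.955511 = 5.38


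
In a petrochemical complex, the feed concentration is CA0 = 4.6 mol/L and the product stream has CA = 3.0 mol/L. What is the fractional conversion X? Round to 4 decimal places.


X = (CA0 - CA) / CA0
X = (4.6 - 3.0) / 4.6
X = 1.6 / 4.6
X = 0.3478


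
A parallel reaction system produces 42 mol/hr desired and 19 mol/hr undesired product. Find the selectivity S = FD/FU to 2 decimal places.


S = desired product rate / undesired product rate
S = 42 / 19
S = 2.21


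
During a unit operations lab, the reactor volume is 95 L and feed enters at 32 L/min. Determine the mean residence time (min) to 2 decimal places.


tau = V / v0
tau = 95 / 32
tau = 2.97 min


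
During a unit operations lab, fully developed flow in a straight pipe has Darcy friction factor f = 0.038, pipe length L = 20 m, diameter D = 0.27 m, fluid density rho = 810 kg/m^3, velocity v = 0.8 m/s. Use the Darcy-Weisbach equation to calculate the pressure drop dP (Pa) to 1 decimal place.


dP = f * (L/D) * (rho*v^2/2)
dP = 0.038 * (20/0.27) * (810*0.8^2/2)
L/D = 74.07407407
rho*v^2/2 = 810*0.64/2 = 259.2
dP = 0.038 * 74.07407407 * 259.2
dP = 729.6 Pa


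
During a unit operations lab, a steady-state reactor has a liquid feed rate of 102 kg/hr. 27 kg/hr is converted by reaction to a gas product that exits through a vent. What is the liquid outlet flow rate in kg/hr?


Steady-state mass balance on the main outlet: F_out = F_in - F_removed
F_out = 102 - 27
F_out = 75 kg/hr


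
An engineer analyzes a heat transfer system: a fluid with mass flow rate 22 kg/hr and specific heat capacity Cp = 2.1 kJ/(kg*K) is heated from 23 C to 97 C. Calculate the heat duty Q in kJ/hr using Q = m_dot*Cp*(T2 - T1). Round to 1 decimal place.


Q = m_dot * Cp * (T2 - T1)
Q = 22 * 2.1 * (97 - 23)
Q = 22 * 2.1 * 74
Q = 3418.8 kJ/hr


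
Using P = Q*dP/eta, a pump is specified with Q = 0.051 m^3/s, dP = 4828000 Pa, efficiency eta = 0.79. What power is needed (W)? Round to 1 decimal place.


P = Q * dP / eta
P = 0.051 * 4828000 / 0.79
P = 246228.0 / 0.79
P = 311681.0 W


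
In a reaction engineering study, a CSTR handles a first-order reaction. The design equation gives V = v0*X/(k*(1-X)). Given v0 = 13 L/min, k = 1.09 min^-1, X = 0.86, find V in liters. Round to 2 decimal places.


V = v0 * X / (k * (1 - X))
V = 13 * 0.86 / (1.09 * (1 - 0.86))
V = 11.18 / (1.09 * 0.14)
V = 11.18 / 0.1526
V = 73.26 L


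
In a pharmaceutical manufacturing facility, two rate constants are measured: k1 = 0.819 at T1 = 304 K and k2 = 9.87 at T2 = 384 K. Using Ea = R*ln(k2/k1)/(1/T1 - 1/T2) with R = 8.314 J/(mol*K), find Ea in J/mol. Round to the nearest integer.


Ea = R * ln(k2/k1) / (1/T1 - 1/T2)
ln(k2/k1) = ln(9.87/0.819) = 2.489171
1/T1 - 1/T2 = 1/304 - 1/384 = 0.000685307018
Ea = 8.314 * 2.489171 / 0.000685307018
Ea = 30198 J/mol


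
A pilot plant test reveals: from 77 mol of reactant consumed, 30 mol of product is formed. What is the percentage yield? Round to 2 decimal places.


Yield = (moles product / moles consumed) * 100%
Yield = (30 / 77) * 100
Yield = 0.3896 * 100
Yield = 38.96%


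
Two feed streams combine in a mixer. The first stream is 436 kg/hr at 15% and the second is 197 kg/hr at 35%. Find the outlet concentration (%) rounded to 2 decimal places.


Mass balance on solute: F1*x1 + F2*x2 = F3*x3
F3 = F1 + F2 = 436 + 197 = 633 kg/hr
x3 = (F1*x1 + F2*x2)/F3
x3 = (436*0.15 + 197*0.35) / 633
x3 = 21.22%


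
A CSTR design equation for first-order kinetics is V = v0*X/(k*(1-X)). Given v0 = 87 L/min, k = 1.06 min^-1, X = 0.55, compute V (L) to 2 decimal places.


V = v0 * X / (k * (1 - X))
V = 87 * 0.55 / (1.06 * (1 - 0.55))
V = 47.85 / (1.06 * 0.45)
V = 47.85 / 0.477
V = 100.31 L


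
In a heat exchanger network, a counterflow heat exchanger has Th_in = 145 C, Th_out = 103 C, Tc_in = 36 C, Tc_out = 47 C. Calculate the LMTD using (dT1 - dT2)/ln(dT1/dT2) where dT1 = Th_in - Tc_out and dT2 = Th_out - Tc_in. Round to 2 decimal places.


dT1 = Th_in - Tc_out = 145 - 47 = 98
dT2 = Th_out - Tc_in = 103 - 36 = 67
LMTD = (dT1 - dT2) / ln(dT1/dT2)
LMTD = (98 - 67) / ln(98/67)
LMTD = 81.52 K


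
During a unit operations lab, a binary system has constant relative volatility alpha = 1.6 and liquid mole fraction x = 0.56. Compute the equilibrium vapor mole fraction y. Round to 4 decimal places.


y = alpha*x / (1 + (alpha-1)*x)
y = 1.6*0.56 / (1 + (1.6-1)*0.56)
y = 0.896 / (1 + 0.336)
y = 0.896 / 1.336
y = 0.6707


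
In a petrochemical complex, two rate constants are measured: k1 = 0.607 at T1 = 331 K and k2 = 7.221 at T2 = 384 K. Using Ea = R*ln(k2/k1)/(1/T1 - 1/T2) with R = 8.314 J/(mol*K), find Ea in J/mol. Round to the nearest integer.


Ea = R * ln(k2/k1) / (1/T1 - 1/T2)
ln(k2/k1) = ln(7.221/0.607) = 2.4762199
1/T1 - 1/T2 = 1/331 - 1/384 = 0.00041698137
Ea = 8.314 * 2.4762199 / 0.00041698137
Ea = 49372 J/mol


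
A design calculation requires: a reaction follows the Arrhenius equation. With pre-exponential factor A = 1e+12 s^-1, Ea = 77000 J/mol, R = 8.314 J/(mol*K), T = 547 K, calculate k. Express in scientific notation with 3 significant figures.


k = A * exp(-Ea/(R*T))
k = 1e+12 * exp(-77000 / (8.314 * 547))
k = 1e+12 * exp(-16.93142)
k = 4.43e+04


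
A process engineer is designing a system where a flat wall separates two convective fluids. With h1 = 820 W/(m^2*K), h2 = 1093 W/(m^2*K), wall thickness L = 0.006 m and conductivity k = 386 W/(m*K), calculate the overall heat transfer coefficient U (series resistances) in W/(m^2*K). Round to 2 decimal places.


1/U = 1/h1 + L/k + 1/h2
1/U = 1/820 + 0.006/386 + 1/1093
1/U = 0.0012195122 + 1.5544e-05 + 0.0009149131
1/U = 0.0021499693
U = 465.12 W/(m^2*K)


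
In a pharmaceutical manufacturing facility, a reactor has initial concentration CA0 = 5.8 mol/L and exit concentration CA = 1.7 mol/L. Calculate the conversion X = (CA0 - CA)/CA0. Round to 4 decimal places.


X = (CA0 - CA) / CA0
X = (5.8 - 1.7) / 5.8
X = 4.1 / 5.8
X = 0.7069


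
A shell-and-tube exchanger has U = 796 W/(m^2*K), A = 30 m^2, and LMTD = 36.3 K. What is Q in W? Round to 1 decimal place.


Q = U * A * LMTD
Q = 796 * 30 * 36.3
Q = 866844.0 W


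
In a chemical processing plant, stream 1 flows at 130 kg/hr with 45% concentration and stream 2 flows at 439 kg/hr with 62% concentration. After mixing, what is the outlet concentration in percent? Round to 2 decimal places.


Mass balance on solute: F1*x1 + F2*x2 = F3*x3
F3 = F1 + F2 = 130 + 439 = 569 kg/hr
x3 = (F1*x1 + F2*x2)/F3
x3 = (130*0.45 + 439*0.62) / 569
x3 = 58.12%


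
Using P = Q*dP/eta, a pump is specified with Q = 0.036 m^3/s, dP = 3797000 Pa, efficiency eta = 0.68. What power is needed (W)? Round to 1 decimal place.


P = Q * dP / eta
P = 0.036 * 3797000 / 0.68
P = 136692.0 / 0.68
P = 201017.6 W
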